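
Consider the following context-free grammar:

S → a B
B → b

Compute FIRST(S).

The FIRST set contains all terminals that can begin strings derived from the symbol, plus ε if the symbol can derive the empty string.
S has the single production S → a B, whose right-hand side begins with the terminal a. So FIRST(S) = {a}.

Final answer: {a}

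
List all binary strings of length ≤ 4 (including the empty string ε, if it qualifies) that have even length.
Checking every binary string of length 0 to 4:
  Length 0: accepted: ε | rejected: (none)
  Length 1: accepted: (none) | rejected: 0, 1
  Length 2: accepted: 00, 01, 10, 11 | rejected: (none)
  Length 3: accepted: (none) | rejected: 000, 001, 010, 011, 100, 101, 110, 111
  Length 4: accepted: 0000, 0001, 0010, 0011, 0100, 0101, 0110, 0111, 1000, 1001, 1010, 1011, 1100, 1101, 1110, 1111 | rejected: (none)
Total: 21 string(s).

Final answer: ε, 00, 01, 10, 11, 0000, 0001, 0010, 0011, 0100, 0101, 0110, 0111, 1000, 1001, 1010, 1011, 1100, 1101, 1110, 1111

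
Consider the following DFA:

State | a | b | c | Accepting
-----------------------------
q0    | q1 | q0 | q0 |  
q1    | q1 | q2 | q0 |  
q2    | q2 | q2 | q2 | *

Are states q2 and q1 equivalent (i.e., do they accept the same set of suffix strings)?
Try the suffix ε (the empty string).
From q2: q2 — accepting.
From q1: q1 — not accepting.
The two states disagree on this suffix, so they are not equivalent.

Final answer: No. Distinguishing string: ε (the empty string) - accepted from q2 but not from q1.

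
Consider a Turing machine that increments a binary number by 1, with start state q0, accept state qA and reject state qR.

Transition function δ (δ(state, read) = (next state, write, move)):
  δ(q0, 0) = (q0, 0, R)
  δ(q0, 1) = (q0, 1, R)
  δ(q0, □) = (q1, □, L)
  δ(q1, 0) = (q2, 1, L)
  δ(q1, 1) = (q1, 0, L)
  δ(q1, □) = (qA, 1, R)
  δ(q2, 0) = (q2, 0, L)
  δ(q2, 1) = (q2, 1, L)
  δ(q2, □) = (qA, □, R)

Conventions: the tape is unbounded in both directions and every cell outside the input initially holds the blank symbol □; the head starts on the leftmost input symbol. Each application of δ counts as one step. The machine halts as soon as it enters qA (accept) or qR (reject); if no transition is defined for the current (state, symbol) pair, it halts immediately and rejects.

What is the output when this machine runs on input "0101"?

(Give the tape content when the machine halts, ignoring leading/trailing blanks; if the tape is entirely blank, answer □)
Step 0: [q0]0101 (head at position 0)
Step 1: δ(q0, 0) = (q0, 0, R)  ⊢  0[q0]101 (head at position 1)
Step 2: δ(q0, 1) = (q0, 1, R)  ⊢  01[q0]01 (head at position 2)
Step 3: δ(q0, 0) = (q0, 0, R)  ⊢  010[q0]1 (head at position 3)
Step 4: δ(q0, 1) = (q0, 1, R)  ⊢  0101[q0]□ (head at position 4)
Step 5: δ(q0, □) = (q1, □, L)  ⊢  010[q1]1□ (head at position 3)
Step 6: δ(q1, 1) = (q1, 0, L)  ⊢  01[q1]00□ (head at position 2)
Step 7: δ(q1, 0) = (q2, 1, L)  ⊢  0[q2]110□ (head at position 1)
Step 8: δ(q2, 1) = (q2, 1, L)  ⊢  [q2]0110□ (head at position 0)
Step 9: δ(q2, 0) = (q2, 0, L)  ⊢  [q2]□0110□ (head at position -1)
Step 10: δ(q2, □) = (qA, □, R)  ⊢  □[qA]0110□ (head at position 0)
The machine is in qA, so it halts and accepts.
Tape content when halted (ignoring surrounding blanks): 0110

Final answer: Output: 0110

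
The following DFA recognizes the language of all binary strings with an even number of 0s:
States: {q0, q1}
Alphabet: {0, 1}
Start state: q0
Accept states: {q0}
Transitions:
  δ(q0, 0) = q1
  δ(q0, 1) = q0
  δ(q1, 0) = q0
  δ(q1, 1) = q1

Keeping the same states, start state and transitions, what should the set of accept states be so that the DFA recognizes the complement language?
The DFA is complete (every state has a transition on every symbol), so the complement
is recognized by the same DFA with accepting and non-accepting states swapped.
Original accept states: {q0}
Complement accept states = All states - Original accept states
= {q0, q1} - {q0}
= {q1}
Complement language: strings with an ODD number of 0s

Final answer: {q1}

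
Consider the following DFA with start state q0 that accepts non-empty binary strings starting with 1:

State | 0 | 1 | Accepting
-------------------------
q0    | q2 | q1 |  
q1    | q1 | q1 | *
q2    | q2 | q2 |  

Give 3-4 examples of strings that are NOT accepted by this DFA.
Any strings that end in a non-accepting state work; for example:
"000": q0 → q2 → q2 → q2; q2 is not accepting → rejected
"010": q0 → q2 → q2 → q2; q2 is not accepting → rejected
"0000": q0 → q2 → q2 → q2 → q2; q2 is not accepting → rejected
"0010": q0 → q2 → q2 → q2 → q2; q2 is not accepting → rejected

Final answer: "000", "010", "0000", "0010"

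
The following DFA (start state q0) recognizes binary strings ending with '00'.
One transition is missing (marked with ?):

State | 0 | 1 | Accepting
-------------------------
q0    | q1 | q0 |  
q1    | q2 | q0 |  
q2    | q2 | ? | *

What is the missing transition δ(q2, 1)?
q0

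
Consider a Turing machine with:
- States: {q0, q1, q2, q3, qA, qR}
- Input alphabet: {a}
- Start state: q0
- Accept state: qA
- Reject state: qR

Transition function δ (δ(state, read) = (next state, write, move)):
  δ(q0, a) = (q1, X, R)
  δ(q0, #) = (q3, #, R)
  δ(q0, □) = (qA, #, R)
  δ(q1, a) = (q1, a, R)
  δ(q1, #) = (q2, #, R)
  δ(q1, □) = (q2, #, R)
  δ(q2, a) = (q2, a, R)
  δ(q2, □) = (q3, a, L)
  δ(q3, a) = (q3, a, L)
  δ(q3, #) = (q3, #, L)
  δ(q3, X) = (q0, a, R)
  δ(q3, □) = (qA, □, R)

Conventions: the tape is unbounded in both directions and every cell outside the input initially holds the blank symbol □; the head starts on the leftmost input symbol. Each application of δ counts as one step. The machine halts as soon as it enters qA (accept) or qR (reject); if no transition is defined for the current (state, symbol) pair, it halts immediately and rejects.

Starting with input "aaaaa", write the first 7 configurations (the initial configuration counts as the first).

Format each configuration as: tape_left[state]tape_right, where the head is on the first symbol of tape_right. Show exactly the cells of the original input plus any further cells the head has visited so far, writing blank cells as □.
Step 0: [q0]aaaaa (head at position 0)
Step 1: δ(q0, a) = (q1, X, R)  ⊢  X[q1]aaaa (head at position 1)
Step 2: δ(q1, a) = (q1, a, R)  ⊢  Xa[q1]aaa (head at position 2)
Step 3: δ(q1, a) = (q1, a, R)  ⊢  Xaa[q1]aa (head at position 3)
Step 4: δ(q1, a) = (q1, a, R)  ⊢  Xaaa[q1]a (head at position 4)
Step 5: δ(q1, a) = (q1, a, R)  ⊢  Xaaaa[q1]□ (head at position 5)
Step 6: δ(q1, □) = (q2, #, R)  ⊢  Xaaaa#[q2]□ (head at position 6)

Final answer: [q0]aaaaa ⊢ X[q1]aaaa ⊢ Xa[q1]aaa ⊢ Xaa[q1]aa ⊢ Xaaa[q1]a ⊢ Xaaaa[q1]□ ⊢ Xaaaa#[q2]□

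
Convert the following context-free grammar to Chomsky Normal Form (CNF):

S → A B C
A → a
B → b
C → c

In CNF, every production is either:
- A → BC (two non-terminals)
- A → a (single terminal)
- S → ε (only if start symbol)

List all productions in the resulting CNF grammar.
The grammar has no ε-productions or unit productions to eliminate.
A → a is already in CNF (single terminal) – keep it.
B → b is already in CNF (single terminal) – keep it.
C → c is already in CNF (single terminal) – keep it.
S → A B C has 3 symbols on the right: break it into binary productions S → A X0, X0 → B C.
Resulting CNF grammar (5 productions): A → a; B → b; C → c; S → A X0; X0 → B C

Final answer: A → a; B → b; C → c; S → A X0; X0 → B C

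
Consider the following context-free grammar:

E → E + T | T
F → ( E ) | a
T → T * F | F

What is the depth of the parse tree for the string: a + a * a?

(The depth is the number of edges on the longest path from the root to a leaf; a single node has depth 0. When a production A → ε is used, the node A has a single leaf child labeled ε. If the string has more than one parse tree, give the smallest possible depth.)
The grammar is unambiguous; the parse tree of a + a * a is:
E → E + T at the root (depth 0).
  Left E (depth 1) → T (2) → F (3) → a (4).
  Right T (depth 1) → T * F; that T (2) → F (3) → a (4); F (2) → a (3).
The longest root-to-leaf paths have 4 edges.
Depth = 4.

Final answer: 4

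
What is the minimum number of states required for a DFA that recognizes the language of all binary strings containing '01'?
Language: binary strings containing '01'
Lower bound (Myhill–Nerode): the prefixes ε, 0, 01 are pairwise distinguishable:
  ε vs 01: suffix ε distinguishes them (ε is rejected, 01 is accepted)
  0 vs 01: suffix ε distinguishes them (0 is rejected, 01 is accepted)
  ε vs 0: suffix 1 distinguishes them (ε·1 = 1 is rejected, 0·1 = 01 is accepted)
So any DFA needs at least 3 states.
Upper bound: a DFA with 3 states exists (one state per class above: 'no progress', 'last symbol 0', and 'seen 01' (accepting sink)).
Minimum states: 3

Final answer: 3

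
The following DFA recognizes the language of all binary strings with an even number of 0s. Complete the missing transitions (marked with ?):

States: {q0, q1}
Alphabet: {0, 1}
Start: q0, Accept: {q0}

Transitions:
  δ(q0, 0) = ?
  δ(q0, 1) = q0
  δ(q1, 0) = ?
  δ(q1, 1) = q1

What each state remembers (consistent with the given transitions and accept states):
  q0: an even number of 0s has been read so far
  q1: an odd number of 0s has been read so far
Filling in the missing entries:
  δ(q0, 0): in q0 (an even number of 0s has been read so far), after reading 0 we have: an odd number of 0s has been read so far → q1
  δ(q1, 0): in q1 (an odd number of 0s has been read so far), after reading 0 we have: an even number of 0s has been read so far → q0

Final answer: δ(q0, 0) = q1; δ(q1, 0) = q0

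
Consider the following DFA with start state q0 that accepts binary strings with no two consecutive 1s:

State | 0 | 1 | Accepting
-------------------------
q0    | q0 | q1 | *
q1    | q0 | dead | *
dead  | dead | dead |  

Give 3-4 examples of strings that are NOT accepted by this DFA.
Any strings that end in a non-accepting state work; for example:
"011": q0 → q0 → q1 → dead; dead is not accepting → rejected
"0111": q0 → q0 → q1 → dead → dead; dead is not accepting → rejected
"1101": q0 → q1 → dead → dead → dead; dead is not accepting → rejected
"1110": q0 → q1 → dead → dead → dead; dead is not accepting → rejected

Final answer: "011", "0111", "1101", "1110"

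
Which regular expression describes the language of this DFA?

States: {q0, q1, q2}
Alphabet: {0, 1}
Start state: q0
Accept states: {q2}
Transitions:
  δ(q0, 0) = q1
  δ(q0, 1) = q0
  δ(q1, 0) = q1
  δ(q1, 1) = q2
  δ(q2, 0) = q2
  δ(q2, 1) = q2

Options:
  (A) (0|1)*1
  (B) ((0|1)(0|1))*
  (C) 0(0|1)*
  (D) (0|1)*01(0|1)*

Testing sample strings against the DFA:
  '010' -> accepted
  '1111' -> rejected
  '1001' -> accepted
  '000' -> rejected
Checking each option for a counterexample:
  (A) (0|1)*1: '1' is rejected by the DFA but matches the regex → eliminated
  (B) ((0|1)(0|1))*: ε is rejected by the DFA but matches the regex → eliminated
  (C) 0(0|1)*: '0' is rejected by the DFA but matches the regex → eliminated
  (D) (0|1)*01(0|1)*: agrees with the DFA on all strings of length ≤ 4
Only (D) (0|1)*01(0|1)* is consistent with the DFA.

Final answer: (D) (0|1)*01(0|1)*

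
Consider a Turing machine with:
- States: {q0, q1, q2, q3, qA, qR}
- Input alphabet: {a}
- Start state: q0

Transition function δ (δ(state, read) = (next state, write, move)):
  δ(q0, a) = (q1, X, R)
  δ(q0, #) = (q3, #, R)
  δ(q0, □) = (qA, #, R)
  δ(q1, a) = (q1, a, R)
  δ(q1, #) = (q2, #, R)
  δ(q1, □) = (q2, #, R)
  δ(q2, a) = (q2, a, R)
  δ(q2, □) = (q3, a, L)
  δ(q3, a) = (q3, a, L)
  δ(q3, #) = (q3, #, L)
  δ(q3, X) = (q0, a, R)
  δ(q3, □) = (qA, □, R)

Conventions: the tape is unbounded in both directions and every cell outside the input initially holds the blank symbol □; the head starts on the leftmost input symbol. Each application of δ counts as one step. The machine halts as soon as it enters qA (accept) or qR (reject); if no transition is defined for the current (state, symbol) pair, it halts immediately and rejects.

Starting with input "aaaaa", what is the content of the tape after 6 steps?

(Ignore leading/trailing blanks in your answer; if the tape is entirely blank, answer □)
Step 0: [q0]aaaaa (head at position 0)
Step 1: δ(q0, a) = (q1, X, R)  ⊢  X[q1]aaaa (head at position 1)
Step 2: δ(q1, a) = (q1, a, R)  ⊢  Xa[q1]aaa (head at position 2)
Step 3: δ(q1, a) = (q1, a, R)  ⊢  Xaa[q1]aa (head at position 3)
Step 4: δ(q1, a) = (q1, a, R)  ⊢  Xaaa[q1]a (head at position 4)
Step 5: δ(q1, a) = (q1, a, R)  ⊢  Xaaaa[q1]□ (head at position 5)
Step 6: δ(q1, □) = (q2, #, R)  ⊢  Xaaaa#[q2]□ (head at position 6)
Tape after 6 steps (ignoring surrounding blanks): Xaaaa#

Final answer: Tape: Xaaaa#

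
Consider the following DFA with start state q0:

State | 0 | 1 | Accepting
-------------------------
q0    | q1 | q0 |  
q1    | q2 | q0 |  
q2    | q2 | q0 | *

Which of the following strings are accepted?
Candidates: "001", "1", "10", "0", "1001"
"001": q0 → q1 → q2 → q0; q0 is not accepting → rejected
"1": q0 → q0; q0 is not accepting → rejected
"10": q0 → q0 → q1; q1 is not accepting → rejected
"0": q0 → q1; q1 is not accepting → rejected
"1001": q0 → q0 → q1 → q2 → q0; q0 is not accepting → rejected

Final answer: None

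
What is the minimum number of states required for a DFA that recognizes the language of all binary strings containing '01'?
Language: binary strings containing '01'
Lower bound (Myhill–Nerode): the prefixes ε, 0, 01 are pairwise distinguishable:
  ε vs 01: suffix ε distinguishes them (ε is rejected, 01 is accepted)
  0 vs 01: suffix ε distinguishes them (0 is rejected, 01 is accepted)
  ε vs 0: suffix 1 distinguishes them (ε·1 = 1 is rejected, 0·1 = 01 is accepted)
So any DFA needs at least 3 states.
Upper bound: a DFA with 3 states exists (one state per class above: 'no progress', 'last symbol 0', and 'seen 01' (accepting sink)).
Minimum states: 3

Final answer: 3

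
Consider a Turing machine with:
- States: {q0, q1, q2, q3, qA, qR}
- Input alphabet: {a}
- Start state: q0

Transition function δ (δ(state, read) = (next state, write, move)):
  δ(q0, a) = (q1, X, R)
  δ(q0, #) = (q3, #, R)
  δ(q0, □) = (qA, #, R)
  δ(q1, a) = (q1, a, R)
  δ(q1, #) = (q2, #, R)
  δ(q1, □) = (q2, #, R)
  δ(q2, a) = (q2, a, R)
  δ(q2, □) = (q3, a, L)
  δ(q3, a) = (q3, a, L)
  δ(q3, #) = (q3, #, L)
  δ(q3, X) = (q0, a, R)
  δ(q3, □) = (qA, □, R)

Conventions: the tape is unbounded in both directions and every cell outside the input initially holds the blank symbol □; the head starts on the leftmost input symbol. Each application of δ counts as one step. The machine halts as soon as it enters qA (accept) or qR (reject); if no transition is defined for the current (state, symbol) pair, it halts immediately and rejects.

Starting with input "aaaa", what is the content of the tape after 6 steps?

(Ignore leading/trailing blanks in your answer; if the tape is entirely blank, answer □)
Step 0: [q0]aaaa (head at position 0)
Step 1: δ(q0, a) = (q1, X, R)  ⊢  X[q1]aaa (head at position 1)
Step 2: δ(q1, a) = (q1, a, R)  ⊢  Xa[q1]aa (head at position 2)
Step 3: δ(q1, a) = (q1, a, R)  ⊢  Xaa[q1]a (head at position 3)
Step 4: δ(q1, a) = (q1, a, R)  ⊢  Xaaa[q1]□ (head at position 4)
Step 5: δ(q1, □) = (q2, #, R)  ⊢  Xaaa#[q2]□ (head at position 5)
Step 6: δ(q2, □) = (q3, a, L)  ⊢  Xaaa[q3]#a (head at position 4)
Tape after 6 steps (ignoring surrounding blanks): Xaaa#a

Final answer: Tape: Xaaa#a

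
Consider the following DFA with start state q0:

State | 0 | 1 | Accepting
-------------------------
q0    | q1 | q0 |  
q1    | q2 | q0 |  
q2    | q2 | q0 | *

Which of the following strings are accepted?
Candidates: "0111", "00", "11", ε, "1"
"0111": q0 → q1 → q0 → q0 → q0; q0 is not accepting → rejected
"00": q0 → q1 → q2; q2 is accepting → accepted
"11": q0 → q0 → q0; q0 is not accepting → rejected
ε: q0; q0 is not accepting → rejected
"1": q0 → q0; q0 is not accepting → rejected

Final answer: "00"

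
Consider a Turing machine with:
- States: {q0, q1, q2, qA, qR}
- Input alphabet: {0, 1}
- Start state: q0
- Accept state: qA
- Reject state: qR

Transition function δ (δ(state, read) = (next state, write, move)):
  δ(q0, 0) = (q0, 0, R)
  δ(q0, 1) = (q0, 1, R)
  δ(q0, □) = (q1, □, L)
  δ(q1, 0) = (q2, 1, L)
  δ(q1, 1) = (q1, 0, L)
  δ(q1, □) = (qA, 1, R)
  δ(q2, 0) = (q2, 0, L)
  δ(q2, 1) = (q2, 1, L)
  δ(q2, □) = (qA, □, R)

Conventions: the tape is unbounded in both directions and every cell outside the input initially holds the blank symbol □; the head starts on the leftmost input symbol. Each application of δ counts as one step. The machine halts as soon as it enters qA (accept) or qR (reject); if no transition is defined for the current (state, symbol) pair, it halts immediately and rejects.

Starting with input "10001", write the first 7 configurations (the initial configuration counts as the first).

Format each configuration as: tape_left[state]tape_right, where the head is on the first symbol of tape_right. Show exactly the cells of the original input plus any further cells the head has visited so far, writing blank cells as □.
Step 0: [q0]10001 (head at position 0)
Step 1: δ(q0, 1) = (q0, 1, R)  ⊢  1[q0]0001 (head at position 1)
Step 2: δ(q0, 0) = (q0, 0, R)  ⊢  10[q0]001 (head at position 2)
Step 3: δ(q0, 0) = (q0, 0, R)  ⊢  100[q0]01 (head at position 3)
Step 4: δ(q0, 0) = (q0, 0, R)  ⊢  1000[q0]1 (head at position 4)
Step 5: δ(q0, 1) = (q0, 1, R)  ⊢  10001[q0]□ (head at position 5)
Step 6: δ(q0, □) = (q1, □, L)  ⊢  1000[q1]1□ (head at position 4)

Final answer: [q0]10001 ⊢ 1[q0]0001 ⊢ 10[q0]001 ⊢ 100[q0]01 ⊢ 1000[q0]1 ⊢ 10001[q0]□ ⊢ 1000[q1]1□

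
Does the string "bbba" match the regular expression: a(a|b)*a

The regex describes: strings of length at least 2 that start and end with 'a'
No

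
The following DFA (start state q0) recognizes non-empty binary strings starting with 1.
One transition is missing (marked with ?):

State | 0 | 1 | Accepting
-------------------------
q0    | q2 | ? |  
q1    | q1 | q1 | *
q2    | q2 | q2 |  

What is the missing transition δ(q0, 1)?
q1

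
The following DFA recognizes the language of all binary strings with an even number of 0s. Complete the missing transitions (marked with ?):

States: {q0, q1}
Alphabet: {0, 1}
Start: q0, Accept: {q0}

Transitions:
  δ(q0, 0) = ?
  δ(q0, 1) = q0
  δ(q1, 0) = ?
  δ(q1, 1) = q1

What each state remembers (consistent with the given transitions and accept states):
  q0: an even number of 0s has been read so far
  q1: an odd number of 0s has been read so far
Filling in the missing entries:
  δ(q0, 0): in q0 (an even number of 0s has been read so far), after reading 0 we have: an odd number of 0s has been read so far → q1
  δ(q1, 0): in q1 (an odd number of 0s has been read so far), after reading 0 we have: an even number of 0s has been read so far → q0

Final answer: δ(q0, 0) = q1; δ(q1, 0) = q0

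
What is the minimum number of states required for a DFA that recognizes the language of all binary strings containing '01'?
Language: binary strings containing '01'
Lower bound (Myhill–Nerode): the prefixes ε, 0, 01 are pairwise distinguishable:
  ε vs 01: suffix ε distinguishes them (ε is rejected, 01 is accepted)
  0 vs 01: suffix ε distinguishes them (0 is rejected, 01 is accepted)
  ε vs 0: suffix 1 distinguishes them (ε·1 = 1 is rejected, 0·1 = 01 is accepted)
So any DFA needs at least 3 states.
Upper bound: a DFA with 3 states exists (one state per class above: 'no progress', 'last symbol 0', and 'seen 01' (accepting sink)).
Minimum states: 3

Final answer: 3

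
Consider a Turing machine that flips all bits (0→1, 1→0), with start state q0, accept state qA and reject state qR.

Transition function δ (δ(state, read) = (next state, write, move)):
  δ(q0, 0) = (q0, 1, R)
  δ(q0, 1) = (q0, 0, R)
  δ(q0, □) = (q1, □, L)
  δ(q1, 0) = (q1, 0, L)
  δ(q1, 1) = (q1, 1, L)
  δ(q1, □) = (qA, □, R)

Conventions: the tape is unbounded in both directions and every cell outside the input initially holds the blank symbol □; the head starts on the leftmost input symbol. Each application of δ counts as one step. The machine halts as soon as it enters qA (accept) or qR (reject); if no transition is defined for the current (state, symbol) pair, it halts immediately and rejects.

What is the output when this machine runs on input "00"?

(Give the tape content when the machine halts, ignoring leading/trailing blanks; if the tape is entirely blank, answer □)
Step 0: [q0]00 (head at position 0)
Step 1: δ(q0, 0) = (q0, 1, R)  ⊢  1[q0]0 (head at position 1)
Step 2: δ(q0, 0) = (q0, 1, R)  ⊢  11[q0]□ (head at position 2)
Step 3: δ(q0, □) = (q1, □, L)  ⊢  1[q1]1□ (head at position 1)
Step 4: δ(q1, 1) = (q1, 1, L)  ⊢  [q1]11□ (head at position 0)
Step 5: δ(q1, 1) = (q1, 1, L)  ⊢  [q1]□11□ (head at position -1)
Step 6: δ(q1, □) = (qA, □, R)  ⊢  □[qA]11□ (head at position 0)
The machine is in qA, so it halts and accepts.
Tape content when halted (ignoring surrounding blanks): 11

Final answer: Output: 11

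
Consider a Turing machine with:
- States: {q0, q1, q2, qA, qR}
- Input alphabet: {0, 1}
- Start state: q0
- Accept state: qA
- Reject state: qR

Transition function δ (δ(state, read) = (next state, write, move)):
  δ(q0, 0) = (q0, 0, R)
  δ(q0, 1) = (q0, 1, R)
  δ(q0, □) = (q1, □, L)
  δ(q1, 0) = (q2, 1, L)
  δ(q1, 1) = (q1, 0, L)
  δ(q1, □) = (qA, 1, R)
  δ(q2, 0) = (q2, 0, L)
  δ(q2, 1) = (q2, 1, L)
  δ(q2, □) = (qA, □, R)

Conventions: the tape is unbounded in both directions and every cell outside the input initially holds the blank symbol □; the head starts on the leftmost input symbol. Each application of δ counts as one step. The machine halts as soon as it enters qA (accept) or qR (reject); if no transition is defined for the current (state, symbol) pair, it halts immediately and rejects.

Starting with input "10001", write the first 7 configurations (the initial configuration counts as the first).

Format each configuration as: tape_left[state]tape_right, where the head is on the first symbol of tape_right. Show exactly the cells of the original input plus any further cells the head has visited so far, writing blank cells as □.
Step 0: [q0]10001 (head at position 0)
Step 1: δ(q0, 1) = (q0, 1, R)  ⊢  1[q0]0001 (head at position 1)
Step 2: δ(q0, 0) = (q0, 0, R)  ⊢  10[q0]001 (head at position 2)
Step 3: δ(q0, 0) = (q0, 0, R)  ⊢  100[q0]01 (head at position 3)
Step 4: δ(q0, 0) = (q0, 0, R)  ⊢  1000[q0]1 (head at position 4)
Step 5: δ(q0, 1) = (q0, 1, R)  ⊢  10001[q0]□ (head at position 5)
Step 6: δ(q0, □) = (q1, □, L)  ⊢  1000[q1]1□ (head at position 4)

Final answer: [q0]10001 ⊢ 1[q0]0001 ⊢ 10[q0]001 ⊢ 100[q0]01 ⊢ 1000[q0]1 ⊢ 10001[q0]□ ⊢ 1000[q1]1□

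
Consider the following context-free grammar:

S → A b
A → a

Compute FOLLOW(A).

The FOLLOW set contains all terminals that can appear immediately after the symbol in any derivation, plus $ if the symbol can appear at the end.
A occurs only in S → A b, where it is immediately followed by the terminal b. So FOLLOW(A) = {b}.

Final answer: {b}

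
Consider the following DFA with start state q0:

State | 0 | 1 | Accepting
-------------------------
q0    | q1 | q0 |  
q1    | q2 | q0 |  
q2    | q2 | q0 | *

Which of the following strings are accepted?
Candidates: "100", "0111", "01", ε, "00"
"100": q0 → q0 → q1 → q2; q2 is accepting → accepted
"0111": q0 → q1 → q0 → q0 → q0; q0 is not accepting → rejected
"01": q0 → q1 → q0; q0 is not accepting → rejected
ε: q0; q0 is not accepting → rejected
"00": q0 → q1 → q2; q2 is accepting → accepted

Final answer: "100", "00"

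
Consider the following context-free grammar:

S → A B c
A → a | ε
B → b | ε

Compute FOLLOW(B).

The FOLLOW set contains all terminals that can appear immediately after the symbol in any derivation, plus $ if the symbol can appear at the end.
B occurs in S → A B c, immediately followed by the terminal c. So FOLLOW(B) = {c}.

Final answer: {c}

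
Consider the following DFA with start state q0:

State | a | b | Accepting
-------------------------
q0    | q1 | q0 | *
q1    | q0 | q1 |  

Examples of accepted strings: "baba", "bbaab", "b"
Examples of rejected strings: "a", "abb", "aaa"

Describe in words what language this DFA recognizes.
strings over {a,b} with an even number of a's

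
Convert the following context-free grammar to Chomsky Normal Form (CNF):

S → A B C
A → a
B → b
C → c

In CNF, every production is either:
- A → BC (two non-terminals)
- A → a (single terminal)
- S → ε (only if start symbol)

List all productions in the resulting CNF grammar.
The grammar has no ε-productions or unit productions to eliminate.
A → a is already in CNF (single terminal) – keep it.
B → b is already in CNF (single terminal) – keep it.
C → c is already in CNF (single terminal) – keep it.
S → A B C has 3 symbols on the right: break it into binary productions S → A X0, X0 → B C.
Resulting CNF grammar (5 productions): A → a; B → b; C → c; S → A X0; X0 → B C

Final answer: A → a; B → b; C → c; S → A X0; X0 → B C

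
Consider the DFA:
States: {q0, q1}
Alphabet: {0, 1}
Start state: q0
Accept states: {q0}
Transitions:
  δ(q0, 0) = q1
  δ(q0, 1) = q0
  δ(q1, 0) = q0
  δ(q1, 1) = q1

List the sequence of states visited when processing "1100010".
Starting at q0
Read '1': q0 -> q0
Read '1': q0 -> q0
Read '0': q0 -> q1
Read '0': q1 -> q0
Read '0': q0 -> q1
Read '1': q1 -> q1
Read '0': q1 -> q0

Final answer: q0 -> q0 -> q0 -> q1 -> q0 -> q1 -> q1 -> q0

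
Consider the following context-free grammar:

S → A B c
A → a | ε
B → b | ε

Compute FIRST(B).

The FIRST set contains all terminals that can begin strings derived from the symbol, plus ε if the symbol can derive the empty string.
B → b contributes b; B → ε makes B nullable, contributing ε. FIRST(B) = {b, ε}.

Final answer: {b, ε}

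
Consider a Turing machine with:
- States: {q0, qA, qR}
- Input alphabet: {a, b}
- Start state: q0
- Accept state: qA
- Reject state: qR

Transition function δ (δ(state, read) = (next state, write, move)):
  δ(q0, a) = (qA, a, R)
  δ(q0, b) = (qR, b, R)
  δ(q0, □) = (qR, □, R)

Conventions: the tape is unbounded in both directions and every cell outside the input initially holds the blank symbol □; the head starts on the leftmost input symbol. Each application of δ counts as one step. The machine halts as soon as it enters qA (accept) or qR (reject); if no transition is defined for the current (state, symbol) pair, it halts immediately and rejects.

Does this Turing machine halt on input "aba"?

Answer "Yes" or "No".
Step 0: [q0]aba (head at position 0)
Step 1: δ(q0, a) = (qA, a, R)  ⊢  a[qA]ba (head at position 1)
The machine is in qA, so it halts and accepts.
It halts after 1 steps.

Final answer: Yes - halts after 1 steps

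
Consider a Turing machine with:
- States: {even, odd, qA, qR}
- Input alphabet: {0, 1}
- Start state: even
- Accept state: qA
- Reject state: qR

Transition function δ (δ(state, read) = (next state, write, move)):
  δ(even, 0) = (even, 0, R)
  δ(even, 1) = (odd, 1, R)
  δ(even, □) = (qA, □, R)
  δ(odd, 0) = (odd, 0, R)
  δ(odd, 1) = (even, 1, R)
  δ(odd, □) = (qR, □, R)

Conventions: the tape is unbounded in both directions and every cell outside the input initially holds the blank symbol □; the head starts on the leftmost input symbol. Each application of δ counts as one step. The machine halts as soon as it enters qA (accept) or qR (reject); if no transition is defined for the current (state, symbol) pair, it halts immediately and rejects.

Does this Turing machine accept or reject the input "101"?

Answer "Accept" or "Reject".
Step 0: [even]101 (head at position 0)
Step 1: δ(even, 1) = (odd, 1, R)  ⊢  1[odd]01 (head at position 1)
Step 2: δ(odd, 0) = (odd, 0, R)  ⊢  10[odd]1 (head at position 2)
Step 3: δ(odd, 1) = (even, 1, R)  ⊢  101[even]□ (head at position 3)
Step 4: δ(even, □) = (qA, □, R)  ⊢  101□[qA]□ (head at position 4)
The machine is in qA, so it halts and accepts.

Final answer: Accept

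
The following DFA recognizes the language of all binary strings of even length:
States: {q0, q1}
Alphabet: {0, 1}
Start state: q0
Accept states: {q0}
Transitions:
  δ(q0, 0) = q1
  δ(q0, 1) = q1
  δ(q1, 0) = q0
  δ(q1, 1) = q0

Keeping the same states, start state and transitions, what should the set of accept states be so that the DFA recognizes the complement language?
The DFA is complete (every state has a transition on every symbol), so the complement
is recognized by the same DFA with accepting and non-accepting states swapped.
Original accept states: {q0}
Complement accept states = All states - Original accept states
= {q0, q1} - {q0}
= {q1}
Complement language: strings of ODD length

Final answer: {q1}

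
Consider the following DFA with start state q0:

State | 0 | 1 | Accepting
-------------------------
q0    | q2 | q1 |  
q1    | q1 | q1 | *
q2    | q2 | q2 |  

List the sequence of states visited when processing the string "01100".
q0 → q2 → q2 → q2 → q2 → q2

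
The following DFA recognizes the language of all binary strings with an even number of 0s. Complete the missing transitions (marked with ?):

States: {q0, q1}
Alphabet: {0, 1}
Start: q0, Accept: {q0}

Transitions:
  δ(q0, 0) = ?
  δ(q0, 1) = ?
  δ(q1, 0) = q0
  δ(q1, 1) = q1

What each state remembers (consistent with the given transitions and accept states):
  q0: an even number of 0s has been read so far
  q1: an odd number of 0s has been read so far
Filling in the missing entries:
  δ(q0, 0): in q0 (an even number of 0s has been read so far), after reading 0 we have: an odd number of 0s has been read so far → q1
  δ(q0, 1): in q0 (an even number of 0s has been read so far), after reading 1 we have: an even number of 0s has been read so far → q0

Final answer: δ(q0, 0) = q1; δ(q0, 1) = q0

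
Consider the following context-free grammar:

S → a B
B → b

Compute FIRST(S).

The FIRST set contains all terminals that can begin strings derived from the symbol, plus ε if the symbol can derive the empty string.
S has the single production S → a B, whose right-hand side begins with the terminal a. So FIRST(S) = {a}.

Final answer: {a}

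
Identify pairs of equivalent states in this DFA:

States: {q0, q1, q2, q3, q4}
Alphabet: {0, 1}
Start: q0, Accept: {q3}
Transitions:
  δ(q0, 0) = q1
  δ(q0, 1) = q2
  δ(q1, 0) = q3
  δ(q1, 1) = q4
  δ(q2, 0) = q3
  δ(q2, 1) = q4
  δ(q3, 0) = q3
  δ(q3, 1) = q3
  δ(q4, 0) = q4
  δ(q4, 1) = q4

Using the table-filling algorithm:
Round 0 – mark pairs where exactly one state is accepting: (q0,q3), (q1,q3), (q2,q3), (q3,q4)
Round 1 – newly marked: (q0,q1) [on 0: q1 vs q3, already marked]; (q0,q2) [on 0: q1 vs q3, already marked]; (q1,q4) [on 0: q3 vs q4, already marked]; (q2,q4) [on 0: q3 vs q4, already marked]
Round 2 – newly marked: (q0,q4) [on 0: q1 vs q4, already marked]
No further pairs can be marked.
(q1, q2) unmarked: δ(q1,0)=q3, δ(q2,0)=q3; δ(q1,1)=q4, δ(q2,1)=q4 → equivalent
Equivalent pairs: (q1, q2)

Final answer: Equivalent pairs: (q1, q2)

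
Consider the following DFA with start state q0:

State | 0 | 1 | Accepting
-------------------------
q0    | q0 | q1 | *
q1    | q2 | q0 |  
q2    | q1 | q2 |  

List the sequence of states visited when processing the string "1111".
q0 → q1 → q0 → q1 → q0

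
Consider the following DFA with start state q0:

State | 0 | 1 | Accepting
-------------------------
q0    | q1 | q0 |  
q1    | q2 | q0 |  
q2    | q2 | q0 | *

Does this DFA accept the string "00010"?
Start in q0.
Read '0': q0 → q1
Read '0': q1 → q2
Read '0': q2 → q2
Read '1': q2 → q0
Read '0': q0 → q1
Final state q1 is not accepting, so the string is rejected.

Final answer: No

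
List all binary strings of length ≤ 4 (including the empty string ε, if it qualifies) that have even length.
Checking every binary string of length 0 to 4:
  Length 0: accepted: ε | rejected: (none)
  Length 1: accepted: (none) | rejected: 0, 1
  Length 2: accepted: 00, 01, 10, 11 | rejected: (none)
  Length 3: accepted: (none) | rejected: 000, 001, 010, 011, 100, 101, 110, 111
  Length 4: accepted: 0000, 0001, 0010, 0011, 0100, 0101, 0110, 0111, 1000, 1001, 1010, 1011, 1100, 1101, 1110, 1111 | rejected: (none)
Total: 21 string(s).

Final answer: ε, 00, 01, 10, 11, 0000, 0001, 0010, 0011, 0100, 0101, 0110, 0111, 1000, 1001, 1010, 1011, 1100, 1101, 1110, 1111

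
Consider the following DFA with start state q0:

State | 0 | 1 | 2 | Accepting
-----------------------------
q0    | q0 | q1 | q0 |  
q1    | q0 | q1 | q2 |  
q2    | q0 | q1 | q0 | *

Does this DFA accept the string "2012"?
Start in q0.
Read '2': q0 → q0
Read '0': q0 → q0
Read '1': q0 → q1
Read '2': q1 → q2
Final state q2 is accepting, so the string is accepted.

Final answer: Yes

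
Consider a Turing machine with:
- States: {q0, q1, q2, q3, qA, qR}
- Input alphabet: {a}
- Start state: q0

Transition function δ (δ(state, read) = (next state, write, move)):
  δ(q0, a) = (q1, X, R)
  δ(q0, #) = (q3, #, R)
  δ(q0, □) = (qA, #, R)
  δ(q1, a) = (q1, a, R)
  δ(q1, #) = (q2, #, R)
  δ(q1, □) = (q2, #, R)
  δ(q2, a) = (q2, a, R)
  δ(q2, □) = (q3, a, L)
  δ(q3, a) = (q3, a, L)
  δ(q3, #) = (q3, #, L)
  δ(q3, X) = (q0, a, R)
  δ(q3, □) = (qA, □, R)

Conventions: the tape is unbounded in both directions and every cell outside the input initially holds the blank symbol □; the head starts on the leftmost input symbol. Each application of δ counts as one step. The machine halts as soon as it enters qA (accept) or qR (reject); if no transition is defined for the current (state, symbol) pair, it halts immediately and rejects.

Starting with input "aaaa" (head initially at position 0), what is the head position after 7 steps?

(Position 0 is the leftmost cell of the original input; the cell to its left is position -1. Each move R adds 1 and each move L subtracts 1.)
Step 0: [q0]aaaa (head at position 0)
Step 1: δ(q0, a) = (q1, X, R)  ⊢  X[q1]aaa (head at position 1)
Step 2: δ(q1, a) = (q1, a, R)  ⊢  Xa[q1]aa (head at position 2)
Step 3: δ(q1, a) = (q1, a, R)  ⊢  Xaa[q1]a (head at position 3)
Step 4: δ(q1, a) = (q1, a, R)  ⊢  Xaaa[q1]□ (head at position 4)
Step 5: δ(q1, □) = (q2, #, R)  ⊢  Xaaa#[q2]□ (head at position 5)
Step 6: δ(q2, □) = (q3, a, L)  ⊢  Xaaa[q3]#a (head at position 4)
Step 7: δ(q3, #) = (q3, #, L)  ⊢  Xaa[q3]a#a (head at position 3)
Head position after 7 steps: 3

Final answer: Position 3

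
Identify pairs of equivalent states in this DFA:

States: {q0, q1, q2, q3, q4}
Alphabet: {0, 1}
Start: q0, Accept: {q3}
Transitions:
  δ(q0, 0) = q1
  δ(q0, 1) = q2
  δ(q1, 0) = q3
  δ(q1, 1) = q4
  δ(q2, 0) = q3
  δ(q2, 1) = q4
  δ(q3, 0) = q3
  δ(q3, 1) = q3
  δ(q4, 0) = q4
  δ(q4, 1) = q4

Using the table-filling algorithm:
Round 0 – mark pairs where exactly one state is accepting: (q0,q3), (q1,q3), (q2,q3), (q3,q4)
Round 1 – newly marked: (q0,q1) [on 0: q1 vs q3, already marked]; (q0,q2) [on 0: q1 vs q3, already marked]; (q1,q4) [on 0: q3 vs q4, already marked]; (q2,q4) [on 0: q3 vs q4, already marked]
Round 2 – newly marked: (q0,q4) [on 0: q1 vs q4, already marked]
No further pairs can be marked.
(q1, q2) unmarked: δ(q1,0)=q3, δ(q2,0)=q3; δ(q1,1)=q4, δ(q2,1)=q4 → equivalent
Equivalent pairs: (q1, q2)

Final answer: Equivalent pairs: (q1, q2)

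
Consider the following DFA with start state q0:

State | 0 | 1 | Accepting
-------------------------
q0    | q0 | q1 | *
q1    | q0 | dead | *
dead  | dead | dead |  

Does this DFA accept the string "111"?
Start in q0.
Read '1': q0 → q1
Read '1': q1 → dead
Read '1': dead → dead
Final state dead is not accepting, so the string is rejected.

Final answer: No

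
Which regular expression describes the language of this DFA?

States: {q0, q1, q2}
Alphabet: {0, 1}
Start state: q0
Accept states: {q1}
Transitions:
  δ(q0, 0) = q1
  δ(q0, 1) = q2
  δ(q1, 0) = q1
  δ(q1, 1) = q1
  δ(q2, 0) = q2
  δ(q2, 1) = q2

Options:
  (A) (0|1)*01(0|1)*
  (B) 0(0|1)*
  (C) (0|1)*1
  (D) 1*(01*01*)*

Testing sample strings against the DFA:
  '10' -> rejected
  '1011' -> rejected
  '11' -> rejected
  '11111' -> rejected
Checking each option for a counterexample:
  (A) (0|1)*01(0|1)*: '0' is accepted by the DFA but does not match the regex → eliminated
  (B) 0(0|1)*: agrees with the DFA on all strings of length ≤ 4
  (C) (0|1)*1: '0' is accepted by the DFA but does not match the regex → eliminated
  (D) 1*(01*01*)*: ε is rejected by the DFA but matches the regex → eliminated
Only (B) 0(0|1)* is consistent with the DFA.

Final answer: (B) 0(0|1)*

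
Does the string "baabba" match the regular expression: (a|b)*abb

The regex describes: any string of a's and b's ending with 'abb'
No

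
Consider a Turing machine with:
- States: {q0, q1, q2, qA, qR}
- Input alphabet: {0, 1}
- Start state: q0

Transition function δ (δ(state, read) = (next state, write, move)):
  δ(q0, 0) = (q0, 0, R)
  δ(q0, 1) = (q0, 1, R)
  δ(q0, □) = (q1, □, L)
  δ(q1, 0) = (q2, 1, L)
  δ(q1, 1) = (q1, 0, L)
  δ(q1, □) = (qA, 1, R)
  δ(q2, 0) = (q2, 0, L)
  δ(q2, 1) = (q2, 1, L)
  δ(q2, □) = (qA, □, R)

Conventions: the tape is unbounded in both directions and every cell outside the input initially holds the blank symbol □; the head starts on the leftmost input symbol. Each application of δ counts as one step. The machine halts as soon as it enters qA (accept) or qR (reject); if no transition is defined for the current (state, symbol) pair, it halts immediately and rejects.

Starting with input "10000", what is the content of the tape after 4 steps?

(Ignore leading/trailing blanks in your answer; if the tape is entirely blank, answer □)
Step 0: [q0]10000 (head at position 0)
Step 1: δ(q0, 1) = (q0, 1, R)  ⊢  1[q0]0000 (head at position 1)
Step 2: δ(q0, 0) = (q0, 0, R)  ⊢  10[q0]000 (head at position 2)
Step 3: δ(q0, 0) = (q0, 0, R)  ⊢  100[q0]00 (head at position 3)
Step 4: δ(q0, 0) = (q0, 0, R)  ⊢  1000[q0]0 (head at position 4)
Tape after 4 steps (ignoring surrounding blanks): 10000

Final answer: Tape: 10000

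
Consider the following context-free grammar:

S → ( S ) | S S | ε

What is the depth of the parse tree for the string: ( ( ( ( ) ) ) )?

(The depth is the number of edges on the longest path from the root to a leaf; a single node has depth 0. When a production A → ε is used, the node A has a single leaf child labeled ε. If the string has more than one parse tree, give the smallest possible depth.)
The string is 4 nested pairs. The shallowest parse tree applies S → ( S ) 4 times (one node per nested pair, each a child of the previous) and then S → ε in the middle.
S nodes at depths 0..4, ε leaf at depth 5; parentheses leaves are at depths 1..4.
(Using S → S S with an S → ε child anywhere only adds levels, so it cannot give a shallower tree.)
Depth = 5.

Final answer: 5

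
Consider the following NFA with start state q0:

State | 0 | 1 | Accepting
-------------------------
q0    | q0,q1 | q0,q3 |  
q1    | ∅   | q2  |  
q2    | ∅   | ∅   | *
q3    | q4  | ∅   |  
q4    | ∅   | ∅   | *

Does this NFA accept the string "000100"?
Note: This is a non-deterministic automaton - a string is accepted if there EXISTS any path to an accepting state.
Track the set of states the NFA could be in: start {q0}
Read '0': {q0} → {q0, q1}
Read '0': {q0, q1} → {q0, q1}
Read '0': {q0, q1} → {q0, q1}
Read '1': {q0, q1} → {q0, q2, q3}
Read '0': {q0, q2, q3} → {q0, q1, q4}
Read '0': {q0, q1, q4} → {q0, q1}
Final set {q0, q1} contains no accepting state → rejected.

Final answer: No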